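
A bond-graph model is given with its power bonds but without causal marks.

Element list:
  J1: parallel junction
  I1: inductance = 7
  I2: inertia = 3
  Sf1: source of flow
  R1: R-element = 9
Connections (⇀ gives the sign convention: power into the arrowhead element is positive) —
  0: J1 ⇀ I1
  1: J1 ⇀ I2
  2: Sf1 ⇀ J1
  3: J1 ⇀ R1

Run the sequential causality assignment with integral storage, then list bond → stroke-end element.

β0 stroke at I1
β1 stroke at I2
β2 stroke at Sf1
β3 stroke at J1

β2 stroke→Sf1  (Sf1: flow source, stroke at near end)
β0 stroke→I1  (prefer integral on I1)
β1 stroke→I2  (I2 integral (f out))
β3 stroke→J1  (only one effort-in slot at J1)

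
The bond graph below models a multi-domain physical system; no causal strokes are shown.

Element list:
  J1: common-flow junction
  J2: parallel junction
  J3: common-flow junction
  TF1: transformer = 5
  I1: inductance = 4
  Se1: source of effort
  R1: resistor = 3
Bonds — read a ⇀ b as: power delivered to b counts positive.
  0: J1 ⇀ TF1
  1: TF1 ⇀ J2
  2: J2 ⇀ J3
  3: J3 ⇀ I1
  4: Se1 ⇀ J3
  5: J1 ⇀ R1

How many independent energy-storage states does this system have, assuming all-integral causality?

1  (I1 all integral)

β4 stroke→J3  (Se1: effort source, stroke at far end)
β3 stroke→I1  (prefer integral on I1)
β2 stroke→J3  (1-jn J3 has f-setter on 3)
β1 stroke→J2  (J2 needs exactly one e-in)
β0 stroke→TF1  (TF1: transformer flips bond 1)
β5 stroke→J1  (J1: bond 0 brought flow, rest push out)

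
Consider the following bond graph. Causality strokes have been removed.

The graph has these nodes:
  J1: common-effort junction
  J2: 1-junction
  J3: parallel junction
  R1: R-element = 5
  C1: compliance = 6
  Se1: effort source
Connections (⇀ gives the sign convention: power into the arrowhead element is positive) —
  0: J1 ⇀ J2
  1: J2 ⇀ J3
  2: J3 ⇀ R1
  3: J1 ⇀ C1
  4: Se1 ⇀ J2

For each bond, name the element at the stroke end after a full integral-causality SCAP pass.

#0 |J2
#1 |J3
#2 |R1
#3 |J1
#4 |J2

bond 4 |J2  (Se1: effort source, stroke at far end)
bond 3 |J1  (C1 outputs effort q/C1)
bond 0 |J2  (0-jn J1 has e-setter on 3)
bond 1 |J3  (closing 1-jn rule on J2)
bond 2 |R1  (J3 effort already set via bond 1)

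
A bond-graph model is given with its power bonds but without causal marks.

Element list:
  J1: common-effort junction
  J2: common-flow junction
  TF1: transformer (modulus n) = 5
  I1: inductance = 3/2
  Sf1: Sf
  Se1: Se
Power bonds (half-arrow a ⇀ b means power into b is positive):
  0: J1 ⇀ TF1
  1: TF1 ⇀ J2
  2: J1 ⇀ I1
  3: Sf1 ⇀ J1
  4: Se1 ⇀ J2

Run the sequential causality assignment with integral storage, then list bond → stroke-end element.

β3 |Sf1  (Sf1: flow source, stroke at near end)
β4 |J2  (source Se1 imposes e)
β1 |TF1  (only one flow-in slot at J2)
β0 |J1  (TF TF1: opposite of bond 1)
β2 |I1  (J1: bond 0 brought effort, rest push out)

#0 →J1
#1 →TF1
#2 →I1
#3 →Sf1
#4 →J2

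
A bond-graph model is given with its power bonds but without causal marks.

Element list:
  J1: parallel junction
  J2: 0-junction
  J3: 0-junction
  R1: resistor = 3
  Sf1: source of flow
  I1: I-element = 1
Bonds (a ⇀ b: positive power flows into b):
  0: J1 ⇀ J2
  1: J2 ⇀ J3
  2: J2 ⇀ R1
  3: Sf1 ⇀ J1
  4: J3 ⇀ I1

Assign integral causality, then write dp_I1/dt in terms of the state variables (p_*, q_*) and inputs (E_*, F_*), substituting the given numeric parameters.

b3 |Sf1  (source Sf1 imposes f)
b0 |J1  (J1: last free bond brings effort in)
b4 |I1  (I1 integral (f out))
b1 |J3  (J3 needs exactly one e-in)
b2 |J2  (J2 needs exactly one e-in)

dp_I1/dt = 3*F_Sf1 - 3*p_I1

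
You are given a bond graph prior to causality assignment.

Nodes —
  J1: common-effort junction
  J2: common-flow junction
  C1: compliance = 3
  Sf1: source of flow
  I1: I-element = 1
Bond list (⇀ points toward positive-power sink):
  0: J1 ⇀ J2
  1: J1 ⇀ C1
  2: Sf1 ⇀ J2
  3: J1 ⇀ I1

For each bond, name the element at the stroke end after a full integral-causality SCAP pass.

b0 stroke→J2
b1 stroke→J1
b2 stroke→Sf1
b3 stroke→I1

β2 stroke→Sf1  (Sf1 fixes flow; stroke at Sf1)
β0 stroke→J2  (common-f at J2 fixed by 2)
β1 stroke→J1  (C1: C, integral causality)
β3 stroke→I1  (common-e at J1 fixed by 1)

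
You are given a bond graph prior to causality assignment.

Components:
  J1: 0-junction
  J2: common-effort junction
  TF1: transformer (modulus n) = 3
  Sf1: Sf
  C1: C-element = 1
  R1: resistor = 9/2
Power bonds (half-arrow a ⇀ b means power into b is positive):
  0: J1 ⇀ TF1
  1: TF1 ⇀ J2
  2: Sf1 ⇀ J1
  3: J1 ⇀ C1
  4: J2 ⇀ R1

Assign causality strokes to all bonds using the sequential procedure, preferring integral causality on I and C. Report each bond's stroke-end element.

#2 stroke→Sf1  (source Sf1 imposes f)
#3 stroke→J1  (prefer integral on C1)
#0 stroke→TF1  (J1: bond 3 brought effort, rest push out)
#1 stroke→J2  (TF TF1: opposite of bond 0)
#4 stroke→R1  (J2 effort already set via bond 1)

β0 stroke→TF1
β1 stroke→J2
β2 stroke→Sf1
β3 stroke→J1
β4 stroke→R1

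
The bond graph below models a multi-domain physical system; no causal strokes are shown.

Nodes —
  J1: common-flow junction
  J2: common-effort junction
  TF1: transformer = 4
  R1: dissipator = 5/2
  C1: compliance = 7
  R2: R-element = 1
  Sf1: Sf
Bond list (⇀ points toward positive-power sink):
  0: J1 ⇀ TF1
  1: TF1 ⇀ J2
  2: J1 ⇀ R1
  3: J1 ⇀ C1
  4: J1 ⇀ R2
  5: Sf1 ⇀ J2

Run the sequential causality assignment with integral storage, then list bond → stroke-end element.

#0 →TF1
#1 →J2
#2 →J1
#3 →J1
#4 →J1
#5 →Sf1

#5 stroke at Sf1  (source Sf1 imposes f)
#1 stroke at J2  (J2 needs exactly one e-in)
#0 stroke at TF1  (TF TF1: opposite of bond 1)
#2 stroke at J1  (J1: bond 0 brought flow, rest push out)
#3 stroke at J1  (1-jn J1 has f-setter on 0)
#4 stroke at J1  (1-jn J1 has f-setter on 0)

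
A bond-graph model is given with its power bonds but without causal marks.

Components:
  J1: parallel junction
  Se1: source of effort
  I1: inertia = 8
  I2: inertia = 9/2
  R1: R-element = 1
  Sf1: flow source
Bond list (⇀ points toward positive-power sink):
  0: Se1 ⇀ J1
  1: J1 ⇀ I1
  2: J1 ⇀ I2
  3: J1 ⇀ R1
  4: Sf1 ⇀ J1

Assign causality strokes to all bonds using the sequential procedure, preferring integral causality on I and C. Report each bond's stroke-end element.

b0 →J1  (Se1 fixes effort; stroke away)
b4 →Sf1  (Sf1: flow source, stroke at near end)
b1 →I1  (J1: bond 0 brought effort, rest push out)
b2 →I2  (common-e at J1 fixed by 0)
b3 →R1  (J1: bond 0 brought effort, rest push out)

#0 →J1
#1 →I1
#2 →I2
#3 →R1
#4 →Sf1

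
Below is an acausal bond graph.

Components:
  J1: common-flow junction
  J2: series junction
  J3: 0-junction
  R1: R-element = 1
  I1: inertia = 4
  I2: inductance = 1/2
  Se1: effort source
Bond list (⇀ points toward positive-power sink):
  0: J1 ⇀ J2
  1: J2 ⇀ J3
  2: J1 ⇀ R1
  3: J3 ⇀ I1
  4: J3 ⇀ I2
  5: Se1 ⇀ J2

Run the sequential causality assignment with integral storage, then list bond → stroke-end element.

bond 0 stroke at J2
bond 1 stroke at J3
bond 2 stroke at J1
bond 3 stroke at I1
bond 4 stroke at I2
bond 5 stroke at J2

β5 stroke→J2  (Se1 fixes effort; stroke away)
β3 stroke→I1  (I1 integral (f out))
β4 stroke→I2  (prefer integral on I2)
β1 stroke→J3  (J3 needs exactly one e-in)
β0 stroke→J2  (J2 flow already set via bond 1)
β2 stroke→J1  (1-jn J1 has f-setter on 0)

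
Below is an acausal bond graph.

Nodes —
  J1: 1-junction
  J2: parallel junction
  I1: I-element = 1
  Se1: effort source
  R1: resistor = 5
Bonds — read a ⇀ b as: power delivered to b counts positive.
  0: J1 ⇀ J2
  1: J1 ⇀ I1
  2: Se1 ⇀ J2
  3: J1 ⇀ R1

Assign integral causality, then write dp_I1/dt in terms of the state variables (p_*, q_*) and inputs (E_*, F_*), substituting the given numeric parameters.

dp_I1/dt = -E_Se1 - 5*p_I1

#2 stroke at J2  (Se1 fixes effort; stroke away)
#0 stroke at J1  (J2 effort already set via bond 2)
#1 stroke at I1  (I1: I, integral causality)
#3 stroke at J1  (1-jn J1 has f-setter on 1)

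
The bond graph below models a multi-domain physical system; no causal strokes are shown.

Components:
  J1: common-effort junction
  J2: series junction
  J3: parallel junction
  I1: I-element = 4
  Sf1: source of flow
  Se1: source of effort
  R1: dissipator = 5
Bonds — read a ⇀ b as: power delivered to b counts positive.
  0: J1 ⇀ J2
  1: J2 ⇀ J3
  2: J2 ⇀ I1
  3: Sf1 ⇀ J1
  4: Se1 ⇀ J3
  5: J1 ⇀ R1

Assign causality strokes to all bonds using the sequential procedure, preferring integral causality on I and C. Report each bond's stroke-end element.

β3 stroke→Sf1  (Sf1: flow source, stroke at near end)
β4 stroke→J3  (Se1: effort source, stroke at far end)
β1 stroke→J2  (0-jn J3 has e-setter on 4)
β2 stroke→I1  (I1 outputs flow p/I1)
β0 stroke→J2  (J2 flow already set via bond 2)
β5 stroke→J1  (closing 0-jn rule on J1)

bond 0 stroke at J2
bond 1 stroke at J2
bond 2 stroke at I1
bond 3 stroke at Sf1
bond 4 stroke at J3
bond 5 stroke at J1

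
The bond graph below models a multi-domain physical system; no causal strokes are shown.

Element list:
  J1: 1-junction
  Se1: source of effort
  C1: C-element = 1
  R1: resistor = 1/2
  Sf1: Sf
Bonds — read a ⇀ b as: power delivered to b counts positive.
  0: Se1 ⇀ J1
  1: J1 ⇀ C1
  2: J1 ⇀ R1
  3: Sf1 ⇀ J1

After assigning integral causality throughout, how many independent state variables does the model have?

1  (C1 all integral)

b0 →J1  (source Se1 imposes e)
b3 →Sf1  (source Sf1 imposes f)
b1 →J1  (J1 flow already set via bond 3)
b2 →J1  (J1: bond 3 brought flow, rest push out)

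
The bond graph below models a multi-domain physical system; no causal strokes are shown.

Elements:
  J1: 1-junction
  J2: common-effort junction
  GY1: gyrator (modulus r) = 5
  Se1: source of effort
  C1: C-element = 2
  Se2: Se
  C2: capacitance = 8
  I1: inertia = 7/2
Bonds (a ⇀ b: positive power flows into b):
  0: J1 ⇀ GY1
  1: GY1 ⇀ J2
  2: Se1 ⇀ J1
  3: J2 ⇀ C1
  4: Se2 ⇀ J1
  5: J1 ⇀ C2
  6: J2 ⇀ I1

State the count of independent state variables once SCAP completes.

b2 stroke→J1  (Se1 fixes effort; stroke away)
b4 stroke→J1  (Se2 fixes effort; stroke away)
b3 stroke→J2  (C1: C, integral causality)
b1 stroke→GY1  (J2: bond 3 brought effort, rest push out)
b6 stroke→I1  (J2: bond 3 brought effort, rest push out)
b0 stroke→GY1  (through GY1, causality inverts; strokes same side of GY1)
b5 stroke→J1  (J1 flow already set via bond 0)

3  (C1, C2, I1 all integral)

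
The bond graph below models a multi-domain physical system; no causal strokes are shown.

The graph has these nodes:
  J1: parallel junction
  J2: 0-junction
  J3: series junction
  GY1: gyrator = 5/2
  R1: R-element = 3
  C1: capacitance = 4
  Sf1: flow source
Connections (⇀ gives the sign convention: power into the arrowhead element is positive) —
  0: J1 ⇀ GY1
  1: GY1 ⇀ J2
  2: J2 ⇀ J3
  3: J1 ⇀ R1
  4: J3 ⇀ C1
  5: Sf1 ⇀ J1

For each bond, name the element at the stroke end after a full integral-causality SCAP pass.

#5 →Sf1  (Sf1 (Sf) sets flow on bond)
#4 →J3  (prefer integral on C1)
#2 →J2  (only one flow-in slot at J3)
#1 →GY1  (0-jn J2 has e-setter on 2)
#0 →GY1  (GY GY1: same side as bond 1)
#3 →J1  (only one effort-in slot at J1)

#0 →GY1
#1 →GY1
#2 →J2
#3 →J1
#4 →J3
#5 →Sf1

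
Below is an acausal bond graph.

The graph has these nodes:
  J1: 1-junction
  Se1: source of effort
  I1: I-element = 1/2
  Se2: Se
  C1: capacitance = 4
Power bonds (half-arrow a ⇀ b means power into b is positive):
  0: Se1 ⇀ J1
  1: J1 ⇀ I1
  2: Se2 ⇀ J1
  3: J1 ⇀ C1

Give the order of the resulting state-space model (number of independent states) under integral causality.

β0 |J1  (source Se1 imposes e)
β2 |J1  (Se2 fixes effort; stroke away)
β1 |I1  (I1 integral (f out))
β3 |J1  (1-jn J1 has f-setter on 1)

2  (C1, I1 all integral)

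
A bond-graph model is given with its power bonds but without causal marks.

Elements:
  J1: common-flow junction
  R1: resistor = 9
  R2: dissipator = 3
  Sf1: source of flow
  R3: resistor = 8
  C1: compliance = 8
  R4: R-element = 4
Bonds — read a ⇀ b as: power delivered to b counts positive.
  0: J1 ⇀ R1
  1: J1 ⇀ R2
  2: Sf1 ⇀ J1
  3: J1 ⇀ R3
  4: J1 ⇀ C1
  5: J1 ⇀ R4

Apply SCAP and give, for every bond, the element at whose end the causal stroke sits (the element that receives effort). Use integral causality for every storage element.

b0 stroke→J1
b1 stroke→J1
b2 stroke→Sf1
b3 stroke→J1
b4 stroke→J1
b5 stroke→J1

bond 2 stroke at Sf1  (Sf1: flow source, stroke at near end)
bond 0 stroke at J1  (J1: bond 2 brought flow, rest push out)
bond 1 stroke at J1  (1-jn J1 has f-setter on 2)
bond 3 stroke at J1  (1-jn J1 has f-setter on 2)
bond 4 stroke at J1  (J1: bond 2 brought flow, rest push out)
bond 5 stroke at J1  (1-jn J1 has f-setter on 2)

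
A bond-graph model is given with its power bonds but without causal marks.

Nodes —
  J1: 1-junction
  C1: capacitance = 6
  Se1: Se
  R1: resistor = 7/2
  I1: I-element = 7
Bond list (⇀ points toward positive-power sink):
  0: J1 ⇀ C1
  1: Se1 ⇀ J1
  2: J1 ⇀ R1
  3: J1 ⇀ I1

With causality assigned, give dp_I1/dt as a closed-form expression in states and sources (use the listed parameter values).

dp_I1/dt = E_Se1 - p_I1/2 - q_C1/6

b1 stroke at J1  (Se1: effort source, stroke at far end)
b0 stroke at J1  (C1: C, integral causality)
b3 stroke at I1  (prefer integral on I1)
b2 stroke at J1  (J1 flow already set via bond 3)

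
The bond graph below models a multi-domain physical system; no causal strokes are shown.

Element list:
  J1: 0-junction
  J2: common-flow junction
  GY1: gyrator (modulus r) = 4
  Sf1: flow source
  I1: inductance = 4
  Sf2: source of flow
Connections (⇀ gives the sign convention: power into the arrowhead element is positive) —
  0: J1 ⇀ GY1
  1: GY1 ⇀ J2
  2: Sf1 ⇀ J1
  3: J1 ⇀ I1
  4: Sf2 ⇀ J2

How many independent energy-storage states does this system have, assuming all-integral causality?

1  (I1 all integral)

bond 2 →Sf1  (Sf1 fixes flow; stroke at Sf1)
bond 4 →Sf2  (Sf2 (Sf) sets flow on bond)
bond 1 →J2  (1-jn J2 has f-setter on 4)
bond 0 →J1  (GY1 both-in/both-out from 1)
bond 3 →I1  (0-jn J1 has e-setter on 0)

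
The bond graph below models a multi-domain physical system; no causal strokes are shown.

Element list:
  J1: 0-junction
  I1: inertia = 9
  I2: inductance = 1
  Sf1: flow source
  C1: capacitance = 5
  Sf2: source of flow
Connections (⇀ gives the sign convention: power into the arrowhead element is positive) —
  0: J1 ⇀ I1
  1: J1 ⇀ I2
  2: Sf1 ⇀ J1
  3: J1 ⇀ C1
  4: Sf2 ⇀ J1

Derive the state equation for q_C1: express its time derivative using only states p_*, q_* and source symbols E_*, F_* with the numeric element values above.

#2 |Sf1  (Sf1 fixes flow; stroke at Sf1)
#4 |Sf2  (Sf2 fixes flow; stroke at Sf2)
#0 |I1  (I1 outputs flow p/I1)
#1 |I2  (I2 outputs flow p/I2)
#3 |J1  (closing 0-jn rule on J1)

dq_C1/dt = F_Sf1 + F_Sf2 - p_I1/9 - p_I2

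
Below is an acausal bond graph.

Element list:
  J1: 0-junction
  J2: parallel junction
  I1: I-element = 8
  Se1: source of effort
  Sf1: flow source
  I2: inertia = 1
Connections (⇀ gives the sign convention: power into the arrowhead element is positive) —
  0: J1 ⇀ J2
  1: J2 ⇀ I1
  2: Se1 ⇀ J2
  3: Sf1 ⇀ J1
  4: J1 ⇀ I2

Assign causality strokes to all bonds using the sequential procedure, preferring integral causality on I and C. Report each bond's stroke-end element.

b2 →J2  (Se1: effort source, stroke at far end)
b3 →Sf1  (source Sf1 imposes f)
b0 →J1  (common-e at J2 fixed by 2)
b1 →I1  (J2 effort already set via bond 2)
b4 →I2  (J1 effort already set via bond 0)

b0 →J1
b1 →I1
b2 →J2
b3 →Sf1
b4 →I2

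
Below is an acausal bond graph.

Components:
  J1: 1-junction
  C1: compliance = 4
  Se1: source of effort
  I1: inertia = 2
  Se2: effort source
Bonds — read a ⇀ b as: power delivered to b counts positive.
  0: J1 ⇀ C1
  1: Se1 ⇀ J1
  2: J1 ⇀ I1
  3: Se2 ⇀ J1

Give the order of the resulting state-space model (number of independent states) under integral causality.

b1 →J1  (source Se1 imposes e)
b3 →J1  (source Se2 imposes e)
b0 →J1  (C1: C, integral causality)
b2 →I1  (only one flow-in slot at J1)

2  (C1, I1 all integral)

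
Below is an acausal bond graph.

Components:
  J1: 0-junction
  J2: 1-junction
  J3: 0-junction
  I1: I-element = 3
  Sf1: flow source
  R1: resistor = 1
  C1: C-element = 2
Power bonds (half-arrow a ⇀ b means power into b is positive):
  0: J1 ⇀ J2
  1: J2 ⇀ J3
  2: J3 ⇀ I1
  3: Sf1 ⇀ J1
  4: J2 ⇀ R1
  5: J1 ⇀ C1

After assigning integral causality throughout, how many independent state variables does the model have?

2  (C1, I1 all integral)

b3 →Sf1  (Sf1 fixes flow; stroke at Sf1)
b2 →I1  (I1 outputs flow p/I1)
b1 →J3  (J3 needs exactly one e-in)
b0 →J2  (common-f at J2 fixed by 1)
b4 →J2  (1-jn J2 has f-setter on 1)
b5 →J1  (only one effort-in slot at J1)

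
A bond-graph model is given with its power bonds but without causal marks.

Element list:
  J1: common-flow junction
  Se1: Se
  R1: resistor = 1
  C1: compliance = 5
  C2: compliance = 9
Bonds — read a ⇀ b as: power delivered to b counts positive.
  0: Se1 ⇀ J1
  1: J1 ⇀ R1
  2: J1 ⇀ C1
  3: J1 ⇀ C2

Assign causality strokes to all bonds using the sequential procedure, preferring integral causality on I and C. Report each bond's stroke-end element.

β0 →J1
β1 →R1
β2 →J1
β3 →J1

b0 →J1  (source Se1 imposes e)
b2 →J1  (C1: C, integral causality)
b3 →J1  (C2 outputs effort q/C2)
b1 →R1  (closing 1-jn rule on J1)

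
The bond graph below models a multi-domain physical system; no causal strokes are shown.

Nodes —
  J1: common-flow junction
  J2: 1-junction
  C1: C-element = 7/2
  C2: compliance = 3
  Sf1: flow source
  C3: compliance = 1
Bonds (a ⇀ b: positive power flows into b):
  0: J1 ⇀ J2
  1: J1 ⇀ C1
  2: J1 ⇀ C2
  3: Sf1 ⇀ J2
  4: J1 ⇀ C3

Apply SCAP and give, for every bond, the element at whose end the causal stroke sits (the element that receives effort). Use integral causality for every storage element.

bond 3 →Sf1  (source Sf1 imposes f)
bond 0 →J2  (J2 flow already set via bond 3)
bond 1 →J1  (J1 flow already set via bond 0)
bond 2 →J1  (common-f at J1 fixed by 0)
bond 4 →J1  (J1: bond 0 brought flow, rest push out)

bond 0 stroke at J2
bond 1 stroke at J1
bond 2 stroke at J1
bond 3 stroke at Sf1
bond 4 stroke at J1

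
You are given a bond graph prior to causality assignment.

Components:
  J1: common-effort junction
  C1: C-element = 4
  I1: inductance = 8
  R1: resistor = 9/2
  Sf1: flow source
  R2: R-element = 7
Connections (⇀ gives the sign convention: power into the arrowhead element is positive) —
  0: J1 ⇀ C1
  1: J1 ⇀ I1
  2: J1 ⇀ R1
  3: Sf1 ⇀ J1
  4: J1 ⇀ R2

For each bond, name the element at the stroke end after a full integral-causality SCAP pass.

#3 →Sf1  (source Sf1 imposes f)
#0 →J1  (C1 outputs effort q/C1)
#1 →I1  (common-e at J1 fixed by 0)
#2 →R1  (0-jn J1 has e-setter on 0)
#4 →R2  (0-jn J1 has e-setter on 0)

b0 →J1
b1 →I1
b2 →R1
b3 →Sf1
b4 →R2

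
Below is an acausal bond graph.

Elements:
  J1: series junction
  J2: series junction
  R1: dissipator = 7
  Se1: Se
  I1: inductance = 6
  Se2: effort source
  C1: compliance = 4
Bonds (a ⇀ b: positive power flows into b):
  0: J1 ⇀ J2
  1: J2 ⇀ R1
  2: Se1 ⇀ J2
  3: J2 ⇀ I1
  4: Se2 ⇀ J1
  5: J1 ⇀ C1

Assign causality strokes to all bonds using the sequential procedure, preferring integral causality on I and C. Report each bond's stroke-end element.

b2 stroke at J2  (Se1 (Se) sets effort on bond)
b4 stroke at J1  (source Se2 imposes e)
b3 stroke at I1  (prefer integral on I1)
b0 stroke at J2  (J2: bond 3 brought flow, rest push out)
b1 stroke at J2  (J2 flow already set via bond 3)
b5 stroke at J1  (1-jn J1 has f-setter on 0)

#0 |J2
#1 |J2
#2 |J2
#3 |I1
#4 |J1
#5 |J1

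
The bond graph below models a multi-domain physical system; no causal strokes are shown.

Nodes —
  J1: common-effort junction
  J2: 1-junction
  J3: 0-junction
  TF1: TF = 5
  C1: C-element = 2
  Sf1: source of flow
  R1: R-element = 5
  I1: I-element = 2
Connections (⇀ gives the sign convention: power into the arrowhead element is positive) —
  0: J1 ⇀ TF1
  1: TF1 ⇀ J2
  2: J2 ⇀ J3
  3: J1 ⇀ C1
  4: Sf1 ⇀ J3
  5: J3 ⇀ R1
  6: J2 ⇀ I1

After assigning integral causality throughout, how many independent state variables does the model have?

2  (C1, I1 all integral)

β4 |Sf1  (Sf1 (Sf) sets flow on bond)
β3 |J1  (C1 integral (e out))
β0 |TF1  (common-e at J1 fixed by 3)
β1 |J2  (TF1 one-in-one-out from 0)
β6 |I1  (prefer integral on I1)
β2 |J2  (J2 flow already set via bond 6)
β5 |J3  (closing 0-jn rule on J3)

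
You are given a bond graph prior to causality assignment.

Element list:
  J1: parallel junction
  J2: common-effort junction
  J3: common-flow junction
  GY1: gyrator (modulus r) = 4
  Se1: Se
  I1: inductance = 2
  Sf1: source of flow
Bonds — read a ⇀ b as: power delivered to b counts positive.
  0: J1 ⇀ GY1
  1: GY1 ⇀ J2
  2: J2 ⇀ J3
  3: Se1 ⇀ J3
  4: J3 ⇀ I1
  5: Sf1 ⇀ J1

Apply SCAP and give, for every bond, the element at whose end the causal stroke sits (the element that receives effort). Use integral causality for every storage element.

bond 0 stroke→J1
bond 1 stroke→J2
bond 2 stroke→J3
bond 3 stroke→J3
bond 4 stroke→I1
bond 5 stroke→Sf1

#3 →J3  (Se1 (Se) sets effort on bond)
#5 →Sf1  (source Sf1 imposes f)
#0 →J1  (J1 needs exactly one e-in)
#1 →J2  (GY1 both-in/both-out from 0)
#2 →J3  (common-e at J2 fixed by 1)
#4 →I1  (J3 needs exactly one f-in)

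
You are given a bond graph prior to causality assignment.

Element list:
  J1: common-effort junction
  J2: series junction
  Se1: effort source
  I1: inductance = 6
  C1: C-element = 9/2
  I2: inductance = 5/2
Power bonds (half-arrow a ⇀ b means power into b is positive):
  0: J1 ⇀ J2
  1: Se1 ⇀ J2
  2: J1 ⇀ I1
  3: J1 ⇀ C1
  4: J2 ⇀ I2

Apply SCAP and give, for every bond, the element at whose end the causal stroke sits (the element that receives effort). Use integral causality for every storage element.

b0 →J2
b1 →J2
b2 →I1
b3 →J1
b4 →I2

bond 1 stroke at J2  (Se1: effort source, stroke at far end)
bond 2 stroke at I1  (prefer integral on I1)
bond 3 stroke at J1  (C1 integral (e out))
bond 0 stroke at J2  (J1: bond 3 brought effort, rest push out)
bond 4 stroke at I2  (closing 1-jn rule on J2)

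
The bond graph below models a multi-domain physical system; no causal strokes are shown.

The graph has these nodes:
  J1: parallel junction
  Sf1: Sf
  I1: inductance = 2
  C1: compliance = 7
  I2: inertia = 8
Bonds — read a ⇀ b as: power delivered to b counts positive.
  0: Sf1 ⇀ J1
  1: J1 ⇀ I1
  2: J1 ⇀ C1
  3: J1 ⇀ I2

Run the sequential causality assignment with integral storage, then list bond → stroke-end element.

β0 stroke→Sf1  (source Sf1 imposes f)
β1 stroke→I1  (I1 integral (f out))
β2 stroke→J1  (C1 outputs effort q/C1)
β3 stroke→I2  (J1 effort already set via bond 2)

β0 →Sf1
β1 →I1
β2 →J1
β3 →I2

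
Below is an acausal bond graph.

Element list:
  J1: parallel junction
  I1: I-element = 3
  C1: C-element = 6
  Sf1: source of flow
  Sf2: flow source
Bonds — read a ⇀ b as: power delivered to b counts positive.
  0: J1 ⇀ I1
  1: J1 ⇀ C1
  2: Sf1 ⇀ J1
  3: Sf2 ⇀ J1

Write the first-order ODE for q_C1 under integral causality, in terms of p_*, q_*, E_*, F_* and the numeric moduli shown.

dq_C1/dt = F_Sf1 + F_Sf2 - p_I1/3

b2 →Sf1  (Sf1: flow source, stroke at near end)
b3 →Sf2  (Sf2: flow source, stroke at near end)
b0 →I1  (I1 integral (f out))
b1 →J1  (only one effort-in slot at J1)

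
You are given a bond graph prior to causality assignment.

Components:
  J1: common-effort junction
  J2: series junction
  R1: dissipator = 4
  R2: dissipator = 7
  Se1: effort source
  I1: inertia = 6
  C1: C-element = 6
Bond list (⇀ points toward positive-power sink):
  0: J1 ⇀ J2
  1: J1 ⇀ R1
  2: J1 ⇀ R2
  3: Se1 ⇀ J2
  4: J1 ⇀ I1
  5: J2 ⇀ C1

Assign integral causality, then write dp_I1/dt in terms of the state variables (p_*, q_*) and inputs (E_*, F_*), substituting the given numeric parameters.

dp_I1/dt = -E_Se1 + q_C1/6

β3 stroke at J2  (source Se1 imposes e)
β4 stroke at I1  (prefer integral on I1)
β5 stroke at J2  (C1 outputs effort q/C1)
β0 stroke at J1  (closing 1-jn rule on J2)
β1 stroke at R1  (common-e at J1 fixed by 0)
β2 stroke at R2  (J1: bond 0 brought effort, rest push out)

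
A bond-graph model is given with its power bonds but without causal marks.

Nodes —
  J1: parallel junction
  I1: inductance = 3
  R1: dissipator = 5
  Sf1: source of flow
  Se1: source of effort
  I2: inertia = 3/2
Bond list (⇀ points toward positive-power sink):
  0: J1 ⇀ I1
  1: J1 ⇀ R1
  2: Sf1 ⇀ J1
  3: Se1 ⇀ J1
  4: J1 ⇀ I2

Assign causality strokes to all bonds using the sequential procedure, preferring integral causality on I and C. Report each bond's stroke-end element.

β0 stroke→I1
β1 stroke→R1
β2 stroke→Sf1
β3 stroke→J1
β4 stroke→I2

β2 stroke at Sf1  (Sf1: flow source, stroke at near end)
β3 stroke at J1  (Se1 fixes effort; stroke away)
β0 stroke at I1  (0-jn J1 has e-setter on 3)
β1 stroke at R1  (0-jn J1 has e-setter on 3)
β4 stroke at I2  (common-e at J1 fixed by 3)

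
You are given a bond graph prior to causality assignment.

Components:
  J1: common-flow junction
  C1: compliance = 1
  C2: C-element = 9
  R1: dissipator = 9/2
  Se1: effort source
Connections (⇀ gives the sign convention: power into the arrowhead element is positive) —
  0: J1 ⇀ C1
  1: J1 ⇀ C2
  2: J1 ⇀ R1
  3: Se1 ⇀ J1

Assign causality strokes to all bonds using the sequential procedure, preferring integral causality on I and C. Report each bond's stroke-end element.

#0 |J1
#1 |J1
#2 |R1
#3 |J1

β3 →J1  (Se1 (Se) sets effort on bond)
β0 →J1  (C1: C, integral causality)
β1 →J1  (prefer integral on C2)
β2 →R1  (closing 1-jn rule on J1)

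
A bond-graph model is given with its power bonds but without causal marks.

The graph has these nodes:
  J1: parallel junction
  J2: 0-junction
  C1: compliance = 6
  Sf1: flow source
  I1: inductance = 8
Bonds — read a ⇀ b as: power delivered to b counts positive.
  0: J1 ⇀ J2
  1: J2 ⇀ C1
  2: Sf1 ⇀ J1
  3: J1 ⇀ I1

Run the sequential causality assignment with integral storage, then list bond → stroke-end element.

β2 |Sf1  (Sf1 fixes flow; stroke at Sf1)
β1 |J2  (prefer integral on C1)
β0 |J1  (J2 effort already set via bond 1)
β3 |I1  (J1 effort already set via bond 0)

β0 stroke at J1
β1 stroke at J2
β2 stroke at Sf1
β3 stroke at I1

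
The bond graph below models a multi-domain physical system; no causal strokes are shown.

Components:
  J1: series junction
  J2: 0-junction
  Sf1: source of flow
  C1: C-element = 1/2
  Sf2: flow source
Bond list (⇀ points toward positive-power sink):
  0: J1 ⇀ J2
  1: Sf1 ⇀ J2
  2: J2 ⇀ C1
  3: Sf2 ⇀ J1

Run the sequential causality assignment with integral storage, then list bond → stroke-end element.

β1 |Sf1  (source Sf1 imposes f)
β3 |Sf2  (Sf2 (Sf) sets flow on bond)
β0 |J1  (common-f at J1 fixed by 3)
β2 |J2  (J2: last free bond brings effort in)

bond 0 stroke→J1
bond 1 stroke→Sf1
bond 2 stroke→J2
bond 3 stroke→Sf2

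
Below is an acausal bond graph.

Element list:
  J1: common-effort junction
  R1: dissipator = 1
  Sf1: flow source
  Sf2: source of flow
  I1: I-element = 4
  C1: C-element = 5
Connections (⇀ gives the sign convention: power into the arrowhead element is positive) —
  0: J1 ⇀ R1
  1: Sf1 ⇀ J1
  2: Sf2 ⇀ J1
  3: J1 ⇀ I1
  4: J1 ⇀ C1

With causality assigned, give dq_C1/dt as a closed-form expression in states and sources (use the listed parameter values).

dq_C1/dt = F_Sf1 + F_Sf2 - p_I1/4 - q_C1/5

β1 |Sf1  (Sf1 fixes flow; stroke at Sf1)
β2 |Sf2  (Sf2 fixes flow; stroke at Sf2)
β3 |I1  (I1: I, integral causality)
β4 |J1  (C1 outputs effort q/C1)
β0 |R1  (0-jn J1 has e-setter on 4)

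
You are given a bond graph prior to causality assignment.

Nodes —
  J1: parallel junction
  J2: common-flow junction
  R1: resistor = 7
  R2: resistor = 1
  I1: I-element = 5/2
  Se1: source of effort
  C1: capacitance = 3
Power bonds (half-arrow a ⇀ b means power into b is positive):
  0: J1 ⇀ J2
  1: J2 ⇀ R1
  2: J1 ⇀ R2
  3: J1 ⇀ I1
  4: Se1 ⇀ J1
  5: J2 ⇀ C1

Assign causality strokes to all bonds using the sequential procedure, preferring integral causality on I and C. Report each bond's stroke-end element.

b0 |J2
b1 |R1
b2 |R2
b3 |I1
b4 |J1
b5 |J2

b4 |J1  (source Se1 imposes e)
b0 |J2  (J1 effort already set via bond 4)
b2 |R2  (J1: bond 4 brought effort, rest push out)
b3 |I1  (0-jn J1 has e-setter on 4)
b5 |J2  (C1 integral (e out))
b1 |R1  (J2 needs exactly one f-in)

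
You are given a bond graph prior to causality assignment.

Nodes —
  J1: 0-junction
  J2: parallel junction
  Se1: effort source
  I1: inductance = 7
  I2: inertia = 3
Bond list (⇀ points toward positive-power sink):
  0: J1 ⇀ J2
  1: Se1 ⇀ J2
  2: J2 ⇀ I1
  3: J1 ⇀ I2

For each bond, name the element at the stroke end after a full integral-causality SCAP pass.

β0 |J1
β1 |J2
β2 |I1
β3 |I2

#1 stroke at J2  (Se1 fixes effort; stroke away)
#0 stroke at J1  (J2: bond 1 brought effort, rest push out)
#2 stroke at I1  (common-e at J2 fixed by 1)
#3 stroke at I2  (J1 effort already set via bond 0)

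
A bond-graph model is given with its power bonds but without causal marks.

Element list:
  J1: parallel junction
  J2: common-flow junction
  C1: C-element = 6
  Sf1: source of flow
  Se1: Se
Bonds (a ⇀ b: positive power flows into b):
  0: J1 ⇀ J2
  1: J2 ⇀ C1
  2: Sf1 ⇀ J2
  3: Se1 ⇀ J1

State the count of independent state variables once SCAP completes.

bond 2 stroke→Sf1  (Sf1 (Sf) sets flow on bond)
bond 3 stroke→J1  (Se1 (Se) sets effort on bond)
bond 0 stroke→J2  (common-e at J1 fixed by 3)
bond 1 stroke→J2  (1-jn J2 has f-setter on 2)

1  (C1 all integral)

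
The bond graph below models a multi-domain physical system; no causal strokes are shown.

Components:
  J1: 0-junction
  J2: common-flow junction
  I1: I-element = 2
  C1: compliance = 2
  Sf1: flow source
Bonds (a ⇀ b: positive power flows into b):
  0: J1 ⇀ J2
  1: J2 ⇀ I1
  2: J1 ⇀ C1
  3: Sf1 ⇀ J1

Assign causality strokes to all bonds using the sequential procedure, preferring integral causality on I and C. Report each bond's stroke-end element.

b0 stroke at J2
b1 stroke at I1
b2 stroke at J1
b3 stroke at Sf1

bond 3 stroke at Sf1  (Sf1 (Sf) sets flow on bond)
bond 1 stroke at I1  (prefer integral on I1)
bond 0 stroke at J2  (J2: bond 1 brought flow, rest push out)
bond 2 stroke at J1  (J1: last free bond brings effort in)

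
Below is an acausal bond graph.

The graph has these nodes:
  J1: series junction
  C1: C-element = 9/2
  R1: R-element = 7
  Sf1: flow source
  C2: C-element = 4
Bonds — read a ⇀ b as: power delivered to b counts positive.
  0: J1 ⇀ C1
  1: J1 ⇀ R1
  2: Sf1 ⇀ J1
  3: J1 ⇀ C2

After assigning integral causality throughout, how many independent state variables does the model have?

bond 2 →Sf1  (Sf1 (Sf) sets flow on bond)
bond 0 →J1  (J1: bond 2 brought flow, rest push out)
bond 1 →J1  (J1: bond 2 brought flow, rest push out)
bond 3 →J1  (J1 flow already set via bond 2)

2  (C1, C2 all integral)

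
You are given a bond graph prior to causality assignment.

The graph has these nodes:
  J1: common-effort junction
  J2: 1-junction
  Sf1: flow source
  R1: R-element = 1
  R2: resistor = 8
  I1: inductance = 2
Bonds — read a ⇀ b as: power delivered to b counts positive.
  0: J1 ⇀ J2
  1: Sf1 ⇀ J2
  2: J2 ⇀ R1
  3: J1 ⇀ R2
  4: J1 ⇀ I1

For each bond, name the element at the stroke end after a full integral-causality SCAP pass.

β1 stroke at Sf1  (Sf1: flow source, stroke at near end)
β0 stroke at J2  (1-jn J2 has f-setter on 1)
β2 stroke at J2  (1-jn J2 has f-setter on 1)
β4 stroke at I1  (I1 integral (f out))
β3 stroke at J1  (only one effort-in slot at J1)

β0 |J2
β1 |Sf1
β2 |J2
β3 |J1
β4 |I1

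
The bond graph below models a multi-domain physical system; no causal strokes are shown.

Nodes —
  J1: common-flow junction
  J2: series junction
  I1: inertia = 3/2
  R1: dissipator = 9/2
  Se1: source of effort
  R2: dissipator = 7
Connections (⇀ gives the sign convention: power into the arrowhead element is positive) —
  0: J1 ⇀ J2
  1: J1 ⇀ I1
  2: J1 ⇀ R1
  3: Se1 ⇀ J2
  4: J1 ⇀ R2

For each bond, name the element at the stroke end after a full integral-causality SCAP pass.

#3 stroke→J2  (Se1 (Se) sets effort on bond)
#0 stroke→J1  (J2: last free bond brings flow in)
#1 stroke→I1  (I1 integral (f out))
#2 stroke→J1  (common-f at J1 fixed by 1)
#4 stroke→J1  (1-jn J1 has f-setter on 1)

bond 0 stroke at J1
bond 1 stroke at I1
bond 2 stroke at J1
bond 3 stroke at J2
bond 4 stroke at J1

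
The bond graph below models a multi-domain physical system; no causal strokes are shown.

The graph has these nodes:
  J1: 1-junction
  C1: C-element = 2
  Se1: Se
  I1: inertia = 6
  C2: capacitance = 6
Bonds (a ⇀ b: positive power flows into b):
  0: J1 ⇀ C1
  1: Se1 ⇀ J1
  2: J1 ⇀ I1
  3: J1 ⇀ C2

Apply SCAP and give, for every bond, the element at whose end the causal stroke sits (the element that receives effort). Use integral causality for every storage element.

#0 stroke→J1
#1 stroke→J1
#2 stroke→I1
#3 stroke→J1

b1 →J1  (Se1 (Se) sets effort on bond)
b0 →J1  (prefer integral on C1)
b2 →I1  (I1 outputs flow p/I1)
b3 →J1  (J1 flow already set via bond 2)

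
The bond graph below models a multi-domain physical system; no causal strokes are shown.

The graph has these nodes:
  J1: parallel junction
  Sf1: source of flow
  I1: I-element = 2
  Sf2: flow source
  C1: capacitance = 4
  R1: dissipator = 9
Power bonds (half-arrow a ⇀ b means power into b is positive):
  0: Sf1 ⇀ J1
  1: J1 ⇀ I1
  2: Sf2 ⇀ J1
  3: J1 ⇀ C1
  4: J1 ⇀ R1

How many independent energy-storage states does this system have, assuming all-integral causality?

β0 stroke→Sf1  (Sf1 (Sf) sets flow on bond)
β2 stroke→Sf2  (source Sf2 imposes f)
β1 stroke→I1  (I1: I, integral causality)
β3 stroke→J1  (C1: C, integral causality)
β4 stroke→R1  (0-jn J1 has e-setter on 3)

2  (C1, I1 all integral)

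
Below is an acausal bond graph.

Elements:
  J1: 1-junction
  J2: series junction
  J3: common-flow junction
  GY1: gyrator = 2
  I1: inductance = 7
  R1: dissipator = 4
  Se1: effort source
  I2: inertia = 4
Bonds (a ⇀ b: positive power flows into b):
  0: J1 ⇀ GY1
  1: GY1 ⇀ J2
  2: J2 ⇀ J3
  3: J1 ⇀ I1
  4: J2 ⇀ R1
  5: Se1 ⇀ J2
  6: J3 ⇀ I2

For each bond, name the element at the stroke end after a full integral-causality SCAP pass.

β5 →J2  (Se1 fixes effort; stroke away)
β3 →I1  (I1: I, integral causality)
β0 →J1  (J1 flow already set via bond 3)
β1 →J2  (GY1: gyrator matches bond 0)
β6 →I2  (I2 outputs flow p/I2)
β2 →J3  (1-jn J3 has f-setter on 6)
β4 →J2  (J2: bond 2 brought flow, rest push out)

bond 0 stroke→J1
bond 1 stroke→J2
bond 2 stroke→J3
bond 3 stroke→I1
bond 4 stroke→J2
bond 5 stroke→J2
bond 6 stroke→I2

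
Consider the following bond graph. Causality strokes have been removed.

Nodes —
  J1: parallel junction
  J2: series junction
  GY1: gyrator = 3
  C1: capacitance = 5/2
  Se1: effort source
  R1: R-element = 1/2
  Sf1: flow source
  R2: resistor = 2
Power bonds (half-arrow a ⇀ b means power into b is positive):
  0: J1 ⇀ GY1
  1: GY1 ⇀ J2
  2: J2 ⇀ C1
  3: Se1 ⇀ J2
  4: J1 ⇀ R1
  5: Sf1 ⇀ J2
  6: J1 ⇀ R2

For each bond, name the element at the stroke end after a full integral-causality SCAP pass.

#0 |J1
#1 |J2
#2 |J2
#3 |J2
#4 |R1
#5 |Sf1
#6 |R2

β3 →J2  (Se1: effort source, stroke at far end)
β5 →Sf1  (source Sf1 imposes f)
β1 →J2  (J2: bond 5 brought flow, rest push out)
β2 →J2  (J2: bond 5 brought flow, rest push out)
β0 →J1  (GY1 both-in/both-out from 1)
β4 →R1  (0-jn J1 has e-setter on 0)
β6 →R2  (J1 effort already set via bond 0)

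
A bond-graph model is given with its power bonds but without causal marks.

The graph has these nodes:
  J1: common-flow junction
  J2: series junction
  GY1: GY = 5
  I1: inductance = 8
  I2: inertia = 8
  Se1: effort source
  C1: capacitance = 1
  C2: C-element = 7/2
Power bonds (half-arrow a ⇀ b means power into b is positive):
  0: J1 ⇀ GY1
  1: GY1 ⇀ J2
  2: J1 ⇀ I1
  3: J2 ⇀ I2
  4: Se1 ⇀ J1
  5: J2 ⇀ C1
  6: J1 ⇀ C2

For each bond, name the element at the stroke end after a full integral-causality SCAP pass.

b0 stroke at J1
b1 stroke at J2
b2 stroke at I1
b3 stroke at I2
b4 stroke at J1
b5 stroke at J2
b6 stroke at J1

bond 4 →J1  (Se1 fixes effort; stroke away)
bond 2 →I1  (prefer integral on I1)
bond 0 →J1  (J1: bond 2 brought flow, rest push out)
bond 6 →J1  (J1: bond 2 brought flow, rest push out)
bond 1 →J2  (through GY1, causality inverts; strokes same side of GY1)
bond 3 →I2  (I2 integral (f out))
bond 5 →J2  (1-jn J2 has f-setter on 3)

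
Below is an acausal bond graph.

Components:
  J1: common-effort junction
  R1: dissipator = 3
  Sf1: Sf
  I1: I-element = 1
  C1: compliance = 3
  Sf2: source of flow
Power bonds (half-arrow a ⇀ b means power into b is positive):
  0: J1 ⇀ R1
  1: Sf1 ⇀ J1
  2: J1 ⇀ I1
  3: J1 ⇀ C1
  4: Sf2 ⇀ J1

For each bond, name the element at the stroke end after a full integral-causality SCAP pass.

β1 stroke at Sf1  (Sf1 (Sf) sets flow on bond)
β4 stroke at Sf2  (Sf2 fixes flow; stroke at Sf2)
β2 stroke at I1  (prefer integral on I1)
β3 stroke at J1  (C1 integral (e out))
β0 stroke at R1  (0-jn J1 has e-setter on 3)

β0 |R1
β1 |Sf1
β2 |I1
β3 |J1
β4 |Sf2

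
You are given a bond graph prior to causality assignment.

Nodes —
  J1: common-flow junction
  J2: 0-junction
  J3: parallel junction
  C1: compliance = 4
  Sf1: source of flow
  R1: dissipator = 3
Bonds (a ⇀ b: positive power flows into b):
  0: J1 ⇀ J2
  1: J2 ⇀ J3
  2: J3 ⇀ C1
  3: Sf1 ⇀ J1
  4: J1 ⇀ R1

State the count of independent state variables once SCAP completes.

1  (C1 all integral)

b3 stroke at Sf1  (Sf1: flow source, stroke at near end)
b0 stroke at J1  (common-f at J1 fixed by 3)
b4 stroke at J1  (J1 flow already set via bond 3)
b1 stroke at J2  (J2 needs exactly one e-in)
b2 stroke at J3  (closing 0-jn rule on J3)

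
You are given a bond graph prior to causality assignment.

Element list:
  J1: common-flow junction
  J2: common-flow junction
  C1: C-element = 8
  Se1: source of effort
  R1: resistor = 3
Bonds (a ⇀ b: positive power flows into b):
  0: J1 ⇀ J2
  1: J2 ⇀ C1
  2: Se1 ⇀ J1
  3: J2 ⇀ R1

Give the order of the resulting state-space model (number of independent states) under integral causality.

1  (C1 all integral)

bond 2 stroke→J1  (Se1 fixes effort; stroke away)
bond 0 stroke→J2  (J1: last free bond brings flow in)
bond 1 stroke→J2  (C1 integral (e out))
bond 3 stroke→R1  (only one flow-in slot at J2)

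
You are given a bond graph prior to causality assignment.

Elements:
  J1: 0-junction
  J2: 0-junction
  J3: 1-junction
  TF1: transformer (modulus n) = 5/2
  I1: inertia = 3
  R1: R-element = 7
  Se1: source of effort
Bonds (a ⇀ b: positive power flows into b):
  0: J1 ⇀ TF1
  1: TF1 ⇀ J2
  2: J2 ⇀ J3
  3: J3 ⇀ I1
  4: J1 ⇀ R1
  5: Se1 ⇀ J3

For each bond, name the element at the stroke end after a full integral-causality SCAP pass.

b5 stroke→J3  (Se1 fixes effort; stroke away)
b3 stroke→I1  (I1 outputs flow p/I1)
b2 stroke→J3  (J3 flow already set via bond 3)
b1 stroke→J2  (J2 needs exactly one e-in)
b0 stroke→TF1  (through TF1, causality passes straight; one stroke at TF1)
b4 stroke→J1  (closing 0-jn rule on J1)

bond 0 |TF1
bond 1 |J2
bond 2 |J3
bond 3 |I1
bond 4 |J1
bond 5 |J3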